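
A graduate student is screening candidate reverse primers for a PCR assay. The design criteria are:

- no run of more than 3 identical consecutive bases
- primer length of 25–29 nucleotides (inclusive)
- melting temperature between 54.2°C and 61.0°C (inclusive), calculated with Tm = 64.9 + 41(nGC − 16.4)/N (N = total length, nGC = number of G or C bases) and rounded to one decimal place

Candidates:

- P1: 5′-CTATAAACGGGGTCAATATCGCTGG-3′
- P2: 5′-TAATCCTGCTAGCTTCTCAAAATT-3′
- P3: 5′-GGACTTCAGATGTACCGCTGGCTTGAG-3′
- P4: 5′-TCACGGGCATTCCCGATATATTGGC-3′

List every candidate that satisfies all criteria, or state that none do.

P4 only.

P1 (25 nt, A=7 T=6 G=7 C=5): longest run = 4, exceeds 3 ✗; length 25 ✓; Tm = 64.9 + 41·(12 − 16.4)/25 = 57.7°C ✓ — fails.
P2 (24 nt, A=7 T=9 G=2 C=6): longest run = 4, exceeds 3 ✗; length 24, outside 25–29 ✗; Tm = 64.9 + 41·(8 − 16.4)/24 = 50.6°C, outside 54.2–61.0°C ✗ — fails.
P3 (27 nt, A=5 T=7 G=9 C=6): longest run = 2 ✓; length 27 ✓; Tm = 64.9 + 41·(15 − 16.4)/27 = 62.8°C, outside 54.2–61.0°C ✗ — fails.
P4 (25 nt, A=5 T=7 G=6 C=7): longest run = 3 ✓; length 25 ✓; Tm = 64.9 + 41·(13 − 16.4)/25 = 59.3°C ✓ — passes.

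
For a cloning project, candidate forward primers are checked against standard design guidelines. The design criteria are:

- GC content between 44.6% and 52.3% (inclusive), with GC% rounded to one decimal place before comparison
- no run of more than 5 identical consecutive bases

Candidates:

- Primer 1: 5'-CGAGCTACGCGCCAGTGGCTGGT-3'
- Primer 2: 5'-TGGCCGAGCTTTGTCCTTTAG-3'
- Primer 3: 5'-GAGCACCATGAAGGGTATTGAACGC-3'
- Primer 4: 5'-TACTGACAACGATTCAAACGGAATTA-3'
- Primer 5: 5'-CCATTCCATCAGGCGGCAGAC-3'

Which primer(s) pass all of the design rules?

Primer 1 (23 nt, A=3 T=4 G=9 C=7): GC 16/23 = 69.6%, outside 44.6–52.3% ✗; longest run = 2 ✓ — fails.
Primer 2 (21 nt, A=2 T=8 G=6 C=5): GC 11/21 = 52.4%, outside 44.6–52.3% ✗; longest run = 3 ✓ — fails.
Primer 3 (25 nt, A=8 T=4 G=8 C=5): GC 13/25 = 52.0% ✓; longest run = 3 ✓ — passes.
Primer 4 (26 nt, A=11 T=6 G=4 C=5): GC 9/26 = 34.6%, outside 44.6–52.3% ✗; longest run = 3 ✓ — fails.
Primer 5 (21 nt, A=5 T=3 G=5 C=8): GC 13/21 = 61.9%, outside 44.6–52.3% ✗; longest run = 2 ✓ — fails.

Primer 3 only.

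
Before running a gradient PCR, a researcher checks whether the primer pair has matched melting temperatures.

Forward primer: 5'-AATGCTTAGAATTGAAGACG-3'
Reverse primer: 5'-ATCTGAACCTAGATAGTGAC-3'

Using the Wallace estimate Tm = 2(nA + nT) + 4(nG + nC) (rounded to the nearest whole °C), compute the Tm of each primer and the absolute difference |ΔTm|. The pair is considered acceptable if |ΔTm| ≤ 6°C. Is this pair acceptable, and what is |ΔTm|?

Forward: A=8 T=5 G=5 C=2 → Tm = 2·13 + 4·7 = 54°C.
Reverse: A=7 T=5 G=4 C=4 → Tm = 2·12 + 4·8 = 56°C.
|ΔTm| = |54 − 56| = 2°C, ≤ 6°C.

|ΔTm| = 2°C; the pair is acceptable.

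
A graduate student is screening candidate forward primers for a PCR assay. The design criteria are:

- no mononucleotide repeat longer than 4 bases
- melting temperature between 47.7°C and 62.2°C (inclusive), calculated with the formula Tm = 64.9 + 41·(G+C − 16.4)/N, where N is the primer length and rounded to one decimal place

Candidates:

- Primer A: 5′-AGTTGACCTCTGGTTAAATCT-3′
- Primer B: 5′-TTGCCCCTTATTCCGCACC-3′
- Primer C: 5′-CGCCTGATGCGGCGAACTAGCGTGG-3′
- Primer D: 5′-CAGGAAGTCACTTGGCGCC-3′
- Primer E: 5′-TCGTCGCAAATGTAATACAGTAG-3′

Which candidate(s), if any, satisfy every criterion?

Primer A, Primer B, Primer D and Primer E.

Primer A (21 nt, A=5 T=8 G=4 C=4): longest run = 3 ✓; Tm = 64.9 + 41·(8 − 16.4)/21 = 48.5°C ✓ — passes.
Primer B (19 nt, A=2 T=6 G=2 C=9): longest run = 4 ✓; Tm = 64.9 + 41·(11 − 16.4)/19 = 53.2°C ✓ — passes.
Primer C (25 nt, A=4 T=4 G=10 C=7): longest run = 2 ✓; Tm = 64.9 + 41·(17 − 16.4)/25 = 65.9°C, outside 47.7–62.2°C ✗ — fails.
Primer D (19 nt, A=4 T=3 G=6 C=6): longest run = 2 ✓; Tm = 64.9 + 41·(12 − 16.4)/19 = 55.4°C ✓ — passes.
Primer E (23 nt, A=8 T=6 G=5 C=4): longest run = 3 ✓; Tm = 64.9 + 41·(9 − 16.4)/23 = 51.7°C ✓ — passes.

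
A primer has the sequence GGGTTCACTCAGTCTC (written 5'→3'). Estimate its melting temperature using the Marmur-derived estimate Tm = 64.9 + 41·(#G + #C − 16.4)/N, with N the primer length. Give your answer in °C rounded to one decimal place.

45.9°C

Base counts: A=2, T=5, G=4, C=5; G+C = 9, N = 16.
Tm = 64.9 + 41·(9 − 16.4)/16 = 64.9 + -303.40/16 = 45.9°C.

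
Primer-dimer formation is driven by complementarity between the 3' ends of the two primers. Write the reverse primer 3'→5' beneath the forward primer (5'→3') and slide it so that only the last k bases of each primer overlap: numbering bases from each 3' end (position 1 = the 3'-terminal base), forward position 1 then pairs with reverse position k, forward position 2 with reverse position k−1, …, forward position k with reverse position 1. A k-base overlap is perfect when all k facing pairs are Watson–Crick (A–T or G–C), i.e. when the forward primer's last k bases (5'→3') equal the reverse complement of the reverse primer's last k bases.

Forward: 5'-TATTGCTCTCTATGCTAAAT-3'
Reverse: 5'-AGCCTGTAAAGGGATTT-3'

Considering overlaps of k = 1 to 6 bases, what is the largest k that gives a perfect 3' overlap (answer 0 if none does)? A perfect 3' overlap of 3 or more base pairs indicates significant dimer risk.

Last 6 bases (5'→3') — forward …CTAAAT, reverse …GGATTT.
Reverse complement of the reverse primer's last 6 bases: AAATCC; its first k bases are the reverse complement of the reverse primer's last k bases, so a perfect k-base overlap needs the forward primer's last k bases to equal them.
Comparing (forward last k vs required): k=1: T vs A ✗; k=2: AT vs AA ✗; k=3: AAT vs AAA ✗; k=4: AAAT vs AAAT ✓; k=5: TAAAT vs AAATC ✗; k=6: CTAAAT vs AAATCC ✗.
Only k = 4 is perfect, so the longest perfect 3' overlap is 4.

Longest perfect overlap: 4 complementary base pairs; significant dimer risk (threshold 3).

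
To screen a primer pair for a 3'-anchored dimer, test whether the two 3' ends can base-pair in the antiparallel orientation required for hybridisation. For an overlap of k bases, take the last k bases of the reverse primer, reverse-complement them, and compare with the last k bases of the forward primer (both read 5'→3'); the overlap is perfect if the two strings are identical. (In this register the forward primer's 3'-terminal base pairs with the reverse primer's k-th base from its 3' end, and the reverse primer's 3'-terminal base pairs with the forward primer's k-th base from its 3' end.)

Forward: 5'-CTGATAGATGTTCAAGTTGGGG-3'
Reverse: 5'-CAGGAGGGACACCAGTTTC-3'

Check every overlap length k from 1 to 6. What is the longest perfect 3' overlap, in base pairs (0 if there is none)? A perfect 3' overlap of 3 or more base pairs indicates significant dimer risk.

Longest perfect overlap: 1 complementary base pair; below the dimer-risk threshold (threshold 3).

Last 6 bases (5'→3') — forward …TTGGGG, reverse …AGTTTC.
Reverse complement of the reverse primer's last 6 bases: GAAACT; its first k bases are the reverse complement of the reverse primer's last k bases, so a perfect k-base overlap needs the forward primer's last k bases to equal them.
Comparing (forward last k vs required): k=1: G vs G ✓; k=2: GG vs GA ✗; k=3: GGG vs GAA ✗; k=4: GGGG vs GAAA ✗; k=5: TGGGG vs GAAAC ✗; k=6: TTGGGG vs GAAACT ✗.
Only k = 1 is perfect, so the longest perfect 3' overlap is 1.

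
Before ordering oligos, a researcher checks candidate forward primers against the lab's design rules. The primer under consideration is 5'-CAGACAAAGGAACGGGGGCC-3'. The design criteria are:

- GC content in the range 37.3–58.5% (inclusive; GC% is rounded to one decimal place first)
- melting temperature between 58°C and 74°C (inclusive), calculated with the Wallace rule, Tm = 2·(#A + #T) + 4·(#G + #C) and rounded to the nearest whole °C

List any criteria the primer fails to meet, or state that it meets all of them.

Base counts: A=7, T=0, G=8, C=5 (length 20).
GC content: GC 13/20 = 65.0%, outside 37.3–58.5% ✗
Tm: Tm = 2·7 + 4·13 = 66°C ✓

Fails: GC content.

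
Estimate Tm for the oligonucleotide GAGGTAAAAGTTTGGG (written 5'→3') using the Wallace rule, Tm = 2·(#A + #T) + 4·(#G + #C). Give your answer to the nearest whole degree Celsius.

Base counts: A=5, T=4, G=7, C=0 (length 16).
Tm = 2·(5+4) + 4·(7+0) = 2·9 + 4·7 = 18 + 28 = 46°C.

46°C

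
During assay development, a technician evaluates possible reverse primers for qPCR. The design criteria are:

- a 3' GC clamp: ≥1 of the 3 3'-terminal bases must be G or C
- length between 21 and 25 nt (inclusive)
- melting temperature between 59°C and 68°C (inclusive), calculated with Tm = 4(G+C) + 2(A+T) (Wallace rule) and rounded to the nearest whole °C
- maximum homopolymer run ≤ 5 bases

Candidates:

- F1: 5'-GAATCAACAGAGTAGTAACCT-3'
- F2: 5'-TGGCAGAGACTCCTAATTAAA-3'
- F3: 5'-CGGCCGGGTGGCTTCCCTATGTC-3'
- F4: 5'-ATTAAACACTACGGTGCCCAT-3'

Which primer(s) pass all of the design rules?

F1 (21 nt, A=9 T=4 G=4 C=4): 3' end CCT has 2 G/C ✓; length 21 ✓; Tm = 2·13 + 4·8 = 58°C, outside 59–68°C ✗; longest run = 2 ✓ — fails.
F2 (21 nt, A=8 T=5 G=4 C=4): 3' end AAA has 0 G/C, need ≥1 ✗; length 21 ✓; Tm = 2·13 + 4·8 = 58°C, outside 59–68°C ✗; longest run = 3 ✓ — fails.
F3 (23 nt, A=1 T=6 G=8 C=8): 3' end GTC has 2 G/C ✓; length 23 ✓; Tm = 2·7 + 4·16 = 78°C, outside 59–68°C ✗; longest run = 3 ✓ — fails.
F4 (21 nt, A=7 T=5 G=3 C=6): 3' end CAT has 1 G/C ✓; length 21 ✓; Tm = 2·12 + 4·9 = 60°C ✓; longest run = 3 ✓ — passes.

F4 only.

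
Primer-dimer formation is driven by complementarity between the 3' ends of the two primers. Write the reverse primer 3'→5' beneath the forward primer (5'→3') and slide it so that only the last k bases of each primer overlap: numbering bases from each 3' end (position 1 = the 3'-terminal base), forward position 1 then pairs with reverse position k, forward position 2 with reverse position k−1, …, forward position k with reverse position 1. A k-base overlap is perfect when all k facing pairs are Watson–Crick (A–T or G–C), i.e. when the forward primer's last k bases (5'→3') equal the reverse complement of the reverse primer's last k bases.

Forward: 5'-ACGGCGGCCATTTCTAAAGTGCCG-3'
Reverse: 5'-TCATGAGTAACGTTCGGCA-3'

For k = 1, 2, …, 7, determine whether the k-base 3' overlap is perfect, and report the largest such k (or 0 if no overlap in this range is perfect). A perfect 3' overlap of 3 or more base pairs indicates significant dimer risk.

Last 7 bases (5'→3') — forward …AGTGCCG, reverse …TTCGGCA.
Reverse complement of the reverse primer's last 7 bases: TGCCGAA; its first k bases are the reverse complement of the reverse primer's last k bases, so a perfect k-base overlap needs the forward primer's last k bases to equal them.
Comparing (forward last k vs required): k=1: G vs T ✗; k=2: CG vs TG ✗; k=3: CCG vs TGC ✗; k=4: GCCG vs TGCC ✗; k=5: TGCCG vs TGCCG ✓; k=6: GTGCCG vs TGCCGA ✗; k=7: AGTGCCG vs TGCCGAA ✗.
Only k = 5 is perfect, so the longest perfect 3' overlap is 5.

Longest perfect overlap: 5 complementary base pairs; significant dimer risk (threshold 3).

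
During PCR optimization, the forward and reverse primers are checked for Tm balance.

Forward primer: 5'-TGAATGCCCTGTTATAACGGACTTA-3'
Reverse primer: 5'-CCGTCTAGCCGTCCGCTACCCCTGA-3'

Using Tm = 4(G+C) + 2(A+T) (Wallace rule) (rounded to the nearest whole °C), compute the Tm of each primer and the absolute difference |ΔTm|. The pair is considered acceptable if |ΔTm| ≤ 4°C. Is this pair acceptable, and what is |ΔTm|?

|ΔTm| = 14°C; the pair is not acceptable.

Forward: A=7 T=8 G=5 C=5 → Tm = 2·15 + 4·10 = 70°C.
Reverse: A=3 T=5 G=5 C=12 → Tm = 2·8 + 4·17 = 84°C.
|ΔTm| = |70 − 84| = 14°C, > 4°C.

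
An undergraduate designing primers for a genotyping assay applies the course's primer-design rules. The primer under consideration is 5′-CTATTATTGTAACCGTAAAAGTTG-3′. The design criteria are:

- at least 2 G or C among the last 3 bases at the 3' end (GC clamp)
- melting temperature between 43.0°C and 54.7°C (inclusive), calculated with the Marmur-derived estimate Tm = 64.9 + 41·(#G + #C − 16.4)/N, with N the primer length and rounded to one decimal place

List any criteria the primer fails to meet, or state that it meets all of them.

Fails: GC clamp.

Base counts: A=8, T=9, G=4, C=3 (length 24).
GC clamp: 3' end TTG has 1 G/C, need ≥2 ✗
Tm: Tm = 64.9 + 41·(7 − 16.4)/24 = 48.8°C ✓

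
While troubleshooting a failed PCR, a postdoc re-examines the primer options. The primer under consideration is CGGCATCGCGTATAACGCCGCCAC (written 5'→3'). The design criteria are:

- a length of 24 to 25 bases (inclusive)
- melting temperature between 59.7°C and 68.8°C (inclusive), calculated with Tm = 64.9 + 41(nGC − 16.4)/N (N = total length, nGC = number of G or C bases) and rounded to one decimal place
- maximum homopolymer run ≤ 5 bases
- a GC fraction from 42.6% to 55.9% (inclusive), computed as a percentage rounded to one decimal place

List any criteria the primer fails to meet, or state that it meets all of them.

Fails: GC content.

Base counts: A=5, T=3, G=6, C=10 (length 24).
length: length 24 ✓
Tm: Tm = 64.9 + 41·(16 − 16.4)/24 = 64.2°C ✓
homopolymer run: longest run = 2 ✓
GC content: GC 16/24 = 66.7%, outside 42.6–55.9% ✗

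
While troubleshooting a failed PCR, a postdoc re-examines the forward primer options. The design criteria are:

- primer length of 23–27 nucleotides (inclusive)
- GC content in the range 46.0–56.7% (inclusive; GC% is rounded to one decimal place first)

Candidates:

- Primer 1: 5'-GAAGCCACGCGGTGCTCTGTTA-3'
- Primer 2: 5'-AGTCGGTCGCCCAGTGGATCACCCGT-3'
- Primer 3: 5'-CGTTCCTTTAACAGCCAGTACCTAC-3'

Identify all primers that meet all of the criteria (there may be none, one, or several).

Primer 3 only.

Primer 1 (22 nt, A=4 T=5 G=7 C=6): length 22, outside 23–27 ✗; GC 13/22 = 59.1%, outside 46.0–56.7% ✗ — fails.
Primer 2 (26 nt, A=4 T=5 G=8 C=9): length 26 ✓; GC 17/26 = 65.4%, outside 46.0–56.7% ✗ — fails.
Primer 3 (25 nt, A=6 T=7 G=3 C=9): length 25 ✓; GC 12/25 = 48.0% ✓ — passes.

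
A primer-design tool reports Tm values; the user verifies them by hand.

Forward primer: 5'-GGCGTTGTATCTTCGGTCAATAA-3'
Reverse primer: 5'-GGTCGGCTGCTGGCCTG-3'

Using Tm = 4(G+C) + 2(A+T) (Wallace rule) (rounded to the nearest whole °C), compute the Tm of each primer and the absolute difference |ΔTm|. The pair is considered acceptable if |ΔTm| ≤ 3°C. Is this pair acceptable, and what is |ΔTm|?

|ΔTm| = 6°C; the pair is not acceptable.

Forward: A=5 T=8 G=6 C=4 → Tm = 2·13 + 4·10 = 66°C.
Reverse: A=0 T=4 G=8 C=5 → Tm = 2·4 + 4·13 = 60°C.
|ΔTm| = |66 − 60| = 6°C, > 3°C.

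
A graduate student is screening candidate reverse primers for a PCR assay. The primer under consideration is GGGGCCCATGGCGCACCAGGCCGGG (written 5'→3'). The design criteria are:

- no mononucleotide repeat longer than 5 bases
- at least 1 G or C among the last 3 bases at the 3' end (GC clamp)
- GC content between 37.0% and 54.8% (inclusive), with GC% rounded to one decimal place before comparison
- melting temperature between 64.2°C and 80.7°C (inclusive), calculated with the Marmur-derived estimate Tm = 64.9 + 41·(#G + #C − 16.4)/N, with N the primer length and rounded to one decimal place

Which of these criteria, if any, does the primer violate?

Fails: GC content.

Base counts: A=3, T=1, G=12, C=9 (length 25).
homopolymer run: longest run = 4 ✓
GC clamp: 3' end GGG has 3 G/C ✓
GC content: GC 21/25 = 84.0%, outside 37.0–54.8% ✗
Tm: Tm = 64.9 + 41·(21 − 16.4)/25 = 72.4°C ✓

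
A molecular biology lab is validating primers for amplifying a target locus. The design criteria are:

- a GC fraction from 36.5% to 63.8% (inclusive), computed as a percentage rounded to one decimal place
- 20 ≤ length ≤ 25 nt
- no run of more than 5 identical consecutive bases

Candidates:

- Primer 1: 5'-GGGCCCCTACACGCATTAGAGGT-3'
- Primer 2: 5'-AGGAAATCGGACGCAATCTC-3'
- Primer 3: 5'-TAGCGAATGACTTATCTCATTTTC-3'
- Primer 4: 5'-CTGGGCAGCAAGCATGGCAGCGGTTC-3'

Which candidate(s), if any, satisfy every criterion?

Primer 1 and Primer 2.

Primer 1 (23 nt, A=5 T=4 G=7 C=7): GC 14/23 = 60.9% ✓; length 23 ✓; longest run = 4 ✓ — passes.
Primer 2 (20 nt, A=7 T=3 G=5 C=5): GC 10/20 = 50.0% ✓; length 20 ✓; longest run = 3 ✓ — passes.
Primer 3 (24 nt, A=6 T=10 G=3 C=5): GC 8/24 = 33.3%, outside 36.5–63.8% ✗; length 24 ✓; longest run = 4 ✓ — fails.
Primer 4 (26 nt, A=5 T=4 G=10 C=7): GC 17/26 = 65.4%, outside 36.5–63.8% ✗; length 26, outside 20–25 ✗; longest run = 3 ✓ — fails.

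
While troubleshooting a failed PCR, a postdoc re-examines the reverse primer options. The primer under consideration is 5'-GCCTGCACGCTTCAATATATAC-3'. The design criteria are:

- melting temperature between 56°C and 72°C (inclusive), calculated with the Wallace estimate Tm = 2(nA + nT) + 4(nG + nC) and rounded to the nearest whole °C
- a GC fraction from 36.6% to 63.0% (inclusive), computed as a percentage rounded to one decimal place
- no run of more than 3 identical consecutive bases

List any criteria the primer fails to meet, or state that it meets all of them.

Base counts: A=6, T=6, G=3, C=7 (length 22).
Tm: Tm = 2·12 + 4·10 = 64°C ✓
GC content: GC 10/22 = 45.5% ✓
homopolymer run: longest run = 2 ✓

Meets all criteria.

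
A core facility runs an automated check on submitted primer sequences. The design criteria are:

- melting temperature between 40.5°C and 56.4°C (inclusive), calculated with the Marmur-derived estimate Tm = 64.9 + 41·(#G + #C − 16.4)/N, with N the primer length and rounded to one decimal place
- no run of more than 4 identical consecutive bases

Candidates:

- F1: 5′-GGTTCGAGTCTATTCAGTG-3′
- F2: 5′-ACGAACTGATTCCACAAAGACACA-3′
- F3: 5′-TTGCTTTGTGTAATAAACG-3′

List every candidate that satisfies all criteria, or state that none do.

F1, F2 and F3.

F1 (19 nt, A=3 T=7 G=6 C=3): Tm = 64.9 + 41·(9 − 16.4)/19 = 48.9°C ✓; longest run = 2 ✓ — passes.
F2 (24 nt, A=11 T=3 G=3 C=7): Tm = 64.9 + 41·(10 − 16.4)/24 = 54.0°C ✓; longest run = 3 ✓ — passes.
F3 (19 nt, A=5 T=8 G=4 C=2): Tm = 64.9 + 41·(6 − 16.4)/19 = 42.5°C ✓; longest run = 3 ✓ — passes.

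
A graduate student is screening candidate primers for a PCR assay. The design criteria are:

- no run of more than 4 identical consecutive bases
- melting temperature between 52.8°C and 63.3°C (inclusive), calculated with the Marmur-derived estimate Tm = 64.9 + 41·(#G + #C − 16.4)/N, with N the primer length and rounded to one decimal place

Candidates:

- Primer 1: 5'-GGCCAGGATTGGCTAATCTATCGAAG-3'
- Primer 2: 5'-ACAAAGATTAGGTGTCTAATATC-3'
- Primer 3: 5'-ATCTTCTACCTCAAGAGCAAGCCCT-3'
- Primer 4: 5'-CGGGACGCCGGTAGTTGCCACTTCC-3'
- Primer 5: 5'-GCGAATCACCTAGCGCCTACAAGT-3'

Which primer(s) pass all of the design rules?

Primer 1, Primer 3 and Primer 5.

Primer 1 (26 nt, A=7 T=6 G=8 C=5): longest run = 2 ✓; Tm = 64.9 + 41·(13 − 16.4)/26 = 59.5°C ✓ — passes.
Primer 2 (23 nt, A=9 T=7 G=4 C=3): longest run = 3 ✓; Tm = 64.9 + 41·(7 − 16.4)/23 = 48.1°C, outside 52.8–63.3°C ✗ — fails.
Primer 3 (25 nt, A=7 T=6 G=3 C=9): longest run = 3 ✓; Tm = 64.9 + 41·(12 − 16.4)/25 = 57.7°C ✓ — passes.
Primer 4 (25 nt, A=3 T=5 G=8 C=9): longest run = 3 ✓; Tm = 64.9 + 41·(17 − 16.4)/25 = 65.9°C, outside 52.8–63.3°C ✗ — fails.
Primer 5 (24 nt, A=7 T=4 G=5 C=8): longest run = 2 ✓; Tm = 64.9 + 41·(13 − 16.4)/24 = 59.1°C ✓ — passes.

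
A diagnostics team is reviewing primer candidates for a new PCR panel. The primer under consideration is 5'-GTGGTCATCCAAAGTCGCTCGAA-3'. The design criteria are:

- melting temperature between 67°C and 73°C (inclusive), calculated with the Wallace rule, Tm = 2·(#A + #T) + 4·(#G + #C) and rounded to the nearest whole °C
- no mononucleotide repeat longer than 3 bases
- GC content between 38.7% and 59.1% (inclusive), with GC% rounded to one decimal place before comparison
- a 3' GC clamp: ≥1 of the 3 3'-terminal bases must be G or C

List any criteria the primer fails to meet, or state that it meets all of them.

Meets all criteria.

Base counts: A=6, T=5, G=6, C=6 (length 23).
Tm: Tm = 2·11 + 4·12 = 70°C ✓
homopolymer run: longest run = 3 ✓
GC content: GC 12/23 = 52.2% ✓
GC clamp: 3' end GAA has 1 G/C ✓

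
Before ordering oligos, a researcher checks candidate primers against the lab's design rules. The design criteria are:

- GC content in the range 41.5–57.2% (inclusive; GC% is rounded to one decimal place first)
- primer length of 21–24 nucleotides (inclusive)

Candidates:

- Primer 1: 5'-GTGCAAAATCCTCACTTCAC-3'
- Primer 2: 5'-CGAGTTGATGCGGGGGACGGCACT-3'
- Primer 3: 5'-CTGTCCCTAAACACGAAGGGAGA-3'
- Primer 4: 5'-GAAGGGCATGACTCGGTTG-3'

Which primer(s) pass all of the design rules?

Primer 3 only.

Primer 1 (20 nt, A=6 T=5 G=2 C=7): GC 9/20 = 45.0% ✓; length 20, outside 21–24 ✗ — fails.
Primer 2 (24 nt, A=4 T=4 G=11 C=5): GC 16/24 = 66.7%, outside 41.5–57.2% ✗; length 24 ✓ — fails.
Primer 3 (23 nt, A=8 T=3 G=6 C=6): GC 12/23 = 52.2% ✓; length 23 ✓ — passes.
Primer 4 (19 nt, A=4 T=4 G=8 C=3): GC 11/19 = 57.9%, outside 41.5–57.2% ✗; length 19, outside 21–24 ✗ — fails.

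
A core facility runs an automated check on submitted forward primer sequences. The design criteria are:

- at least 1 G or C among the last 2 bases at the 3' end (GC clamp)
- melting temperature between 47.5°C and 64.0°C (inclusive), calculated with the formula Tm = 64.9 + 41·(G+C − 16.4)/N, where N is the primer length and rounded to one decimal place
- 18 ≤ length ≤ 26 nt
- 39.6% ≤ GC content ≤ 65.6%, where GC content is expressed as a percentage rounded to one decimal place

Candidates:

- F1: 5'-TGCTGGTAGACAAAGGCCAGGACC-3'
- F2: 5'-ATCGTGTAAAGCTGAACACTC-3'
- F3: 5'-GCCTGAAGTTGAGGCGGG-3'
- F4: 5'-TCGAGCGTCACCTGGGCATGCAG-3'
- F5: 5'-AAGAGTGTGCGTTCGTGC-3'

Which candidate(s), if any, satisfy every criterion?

F1 (24 nt, A=7 T=3 G=8 C=6): 3' end CC has 2 G/C ✓; Tm = 64.9 + 41·(14 − 16.4)/24 = 60.8°C ✓; length 24 ✓; GC 14/24 = 58.3% ✓ — passes.
F2 (21 nt, A=7 T=5 G=4 C=5): 3' end TC has 1 G/C ✓; Tm = 64.9 + 41·(9 − 16.4)/21 = 50.5°C ✓; length 21 ✓; GC 9/21 = 42.9% ✓ — passes.
F3 (18 nt, A=3 T=3 G=9 C=3): 3' end GG has 2 G/C ✓; Tm = 64.9 + 41·(12 − 16.4)/18 = 54.9°C ✓; length 18 ✓; GC 12/18 = 66.7%, outside 39.6–65.6% ✗ — fails.
F4 (23 nt, A=4 T=4 G=8 C=7): 3' end AG has 1 G/C ✓; Tm = 64.9 + 41·(15 − 16.4)/23 = 62.4°C ✓; length 23 ✓; GC 15/23 = 65.2% ✓ — passes.
F5 (18 nt, A=3 T=5 G=7 C=3): 3' end GC has 2 G/C ✓; Tm = 64.9 + 41·(10 − 16.4)/18 = 50.3°C ✓; length 18 ✓; GC 10/18 = 55.6% ✓ — passes.

F1, F2, F4 and F5.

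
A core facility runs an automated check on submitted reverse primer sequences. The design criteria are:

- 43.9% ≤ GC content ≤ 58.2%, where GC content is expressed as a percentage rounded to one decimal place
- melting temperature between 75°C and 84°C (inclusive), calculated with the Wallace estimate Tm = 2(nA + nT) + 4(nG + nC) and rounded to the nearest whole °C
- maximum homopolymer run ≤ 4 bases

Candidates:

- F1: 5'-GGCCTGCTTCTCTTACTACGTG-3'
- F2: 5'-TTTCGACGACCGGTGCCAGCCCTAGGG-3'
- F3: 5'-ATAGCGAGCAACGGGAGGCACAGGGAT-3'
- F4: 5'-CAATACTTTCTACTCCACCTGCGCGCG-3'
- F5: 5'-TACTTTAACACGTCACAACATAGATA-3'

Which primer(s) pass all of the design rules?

F4 only.

F1 (22 nt, A=2 T=8 G=5 C=7): GC 12/22 = 54.5% ✓; Tm = 2·10 + 4·12 = 68°C, outside 75–84°C ✗; longest run = 2 ✓ — fails.
F2 (27 nt, A=4 T=5 G=9 C=9): GC 18/27 = 66.7%, outside 43.9–58.2% ✗; Tm = 2·9 + 4·18 = 90°C, outside 75–84°C ✗; longest run = 3 ✓ — fails.
F3 (27 nt, A=9 T=2 G=11 C=5): GC 16/27 = 59.3%, outside 43.9–58.2% ✗; Tm = 2·11 + 4·16 = 86°C, outside 75–84°C ✗; longest run = 3 ✓ — fails.
F4 (27 nt, A=5 T=7 G=4 C=11): GC 15/27 = 55.6% ✓; Tm = 2·12 + 4·15 = 84°C ✓; longest run = 3 ✓ — passes.
F5 (26 nt, A=11 T=7 G=2 C=6): GC 8/26 = 30.8%, outside 43.9–58.2% ✗; Tm = 2·18 + 4·8 = 68°C, outside 75–84°C ✗; longest run = 3 ✓ — fails.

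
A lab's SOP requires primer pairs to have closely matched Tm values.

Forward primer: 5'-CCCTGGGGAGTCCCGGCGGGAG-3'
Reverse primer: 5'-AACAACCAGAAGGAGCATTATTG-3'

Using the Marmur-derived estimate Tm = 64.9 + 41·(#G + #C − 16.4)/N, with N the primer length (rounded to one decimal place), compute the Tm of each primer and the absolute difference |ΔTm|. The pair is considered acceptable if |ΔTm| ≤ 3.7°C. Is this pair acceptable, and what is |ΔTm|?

|ΔTm| = 16.2°C; the pair is not acceptable.

Forward: G+C = 18, N = 22 → Tm = 64.9 + 41·(18 − 16.4)/22 = 67.9°C.
Reverse: G+C = 9, N = 23 → Tm = 64.9 + 41·(9 − 16.4)/23 = 51.7°C.
|ΔTm| = |67.9 − 51.7| = 16.2°C, > 3.7°C.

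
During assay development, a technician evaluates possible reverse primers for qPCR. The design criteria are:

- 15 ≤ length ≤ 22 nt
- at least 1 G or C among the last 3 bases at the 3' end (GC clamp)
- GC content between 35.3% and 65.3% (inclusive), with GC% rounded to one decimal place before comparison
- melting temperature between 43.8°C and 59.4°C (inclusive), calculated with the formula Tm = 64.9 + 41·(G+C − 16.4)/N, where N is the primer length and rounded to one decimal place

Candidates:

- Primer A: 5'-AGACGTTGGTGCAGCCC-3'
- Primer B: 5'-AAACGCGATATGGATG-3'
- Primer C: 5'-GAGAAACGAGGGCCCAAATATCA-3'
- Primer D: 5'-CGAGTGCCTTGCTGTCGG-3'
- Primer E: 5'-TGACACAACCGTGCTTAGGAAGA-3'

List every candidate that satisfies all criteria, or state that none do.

Primer A (17 nt, A=3 T=3 G=6 C=5): length 17 ✓; 3' end CCC has 3 G/C ✓; GC 11/17 = 64.7% ✓; Tm = 64.9 + 41·(11 − 16.4)/17 = 51.9°C ✓ — passes.
Primer B (16 nt, A=6 T=3 G=5 C=2): length 16 ✓; 3' end ATG has 1 G/C ✓; GC 7/16 = 43.8% ✓; Tm = 64.9 + 41·(7 − 16.4)/16 = 40.8°C, outside 43.8–59.4°C ✗ — fails.
Primer C (23 nt, A=10 T=2 G=6 C=5): length 23, outside 15–22 ✗; 3' end TCA has 1 G/C ✓; GC 11/23 = 47.8% ✓; Tm = 64.9 + 41·(11 − 16.4)/23 = 55.3°C ✓ — fails.
Primer D (18 nt, A=1 T=5 G=7 C=5): length 18 ✓; 3' end CGG has 3 G/C ✓; GC 12/18 = 66.7%, outside 35.3–65.3% ✗; Tm = 64.9 + 41·(12 − 16.4)/18 = 54.9°C ✓ — fails.
Primer E (23 nt, A=8 T=4 G=6 C=5): length 23, outside 15–22 ✗; 3' end AGA has 1 G/C ✓; GC 11/23 = 47.8% ✓; Tm = 64.9 + 41·(11 − 16.4)/23 = 55.3°C ✓ — fails.

Primer A only.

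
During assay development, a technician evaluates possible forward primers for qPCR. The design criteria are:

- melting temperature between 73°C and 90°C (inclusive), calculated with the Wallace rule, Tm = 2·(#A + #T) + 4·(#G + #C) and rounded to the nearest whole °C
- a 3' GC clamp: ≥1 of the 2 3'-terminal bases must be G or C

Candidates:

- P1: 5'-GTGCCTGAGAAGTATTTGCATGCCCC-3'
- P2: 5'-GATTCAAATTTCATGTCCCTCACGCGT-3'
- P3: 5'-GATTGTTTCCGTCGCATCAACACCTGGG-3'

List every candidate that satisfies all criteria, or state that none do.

P1, P2 and P3.

P1 (26 nt, A=5 T=7 G=7 C=7): Tm = 2·12 + 4·14 = 80°C ✓; 3' end CC has 2 G/C ✓ — passes.
P2 (27 nt, A=6 T=9 G=4 C=8): Tm = 2·15 + 4·12 = 78°C ✓; 3' end GT has 1 G/C ✓ — passes.
P3 (28 nt, A=5 T=8 G=7 C=8): Tm = 2·13 + 4·15 = 86°C ✓; 3' end GG has 2 G/C ✓ — passes.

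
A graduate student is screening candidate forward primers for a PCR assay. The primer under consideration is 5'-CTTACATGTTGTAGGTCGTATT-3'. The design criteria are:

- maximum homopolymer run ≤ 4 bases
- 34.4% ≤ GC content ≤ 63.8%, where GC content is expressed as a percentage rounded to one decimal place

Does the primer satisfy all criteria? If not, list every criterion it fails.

Meets all criteria.

Base counts: A=4, T=10, G=5, C=3 (length 22).
homopolymer run: longest run = 2 ✓
GC content: GC 8/22 = 36.4% ✓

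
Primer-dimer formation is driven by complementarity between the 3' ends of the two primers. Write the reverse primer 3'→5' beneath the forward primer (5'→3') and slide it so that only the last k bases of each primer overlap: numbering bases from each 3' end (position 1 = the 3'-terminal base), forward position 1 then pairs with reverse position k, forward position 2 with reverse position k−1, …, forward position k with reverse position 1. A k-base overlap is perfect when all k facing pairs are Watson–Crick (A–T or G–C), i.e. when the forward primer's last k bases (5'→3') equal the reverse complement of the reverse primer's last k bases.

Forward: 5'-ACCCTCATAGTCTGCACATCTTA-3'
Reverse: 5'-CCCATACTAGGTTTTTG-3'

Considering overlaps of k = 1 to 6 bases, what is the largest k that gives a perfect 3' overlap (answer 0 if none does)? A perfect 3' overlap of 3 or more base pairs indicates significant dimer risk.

Longest perfect overlap: 0 complementary base pairs; below the dimer-risk threshold (threshold 3).

Last 6 bases (5'→3') — forward …ATCTTA, reverse …TTTTTG.
Reverse complement of the reverse primer's last 6 bases: CAAAAA; its first k bases are the reverse complement of the reverse primer's last k bases, so a perfect k-base overlap needs the forward primer's last k bases to equal them.
Comparing (forward last k vs required): k=1: A vs C ✗; k=2: TA vs CA ✗; k=3: TTA vs CAA ✗; k=4: CTTA vs CAAA ✗; k=5: TCTTA vs CAAAA ✗; k=6: ATCTTA vs CAAAAA ✗.
No overlap length from 1 to 6 is perfect, so the longest perfect 3' overlap is 0.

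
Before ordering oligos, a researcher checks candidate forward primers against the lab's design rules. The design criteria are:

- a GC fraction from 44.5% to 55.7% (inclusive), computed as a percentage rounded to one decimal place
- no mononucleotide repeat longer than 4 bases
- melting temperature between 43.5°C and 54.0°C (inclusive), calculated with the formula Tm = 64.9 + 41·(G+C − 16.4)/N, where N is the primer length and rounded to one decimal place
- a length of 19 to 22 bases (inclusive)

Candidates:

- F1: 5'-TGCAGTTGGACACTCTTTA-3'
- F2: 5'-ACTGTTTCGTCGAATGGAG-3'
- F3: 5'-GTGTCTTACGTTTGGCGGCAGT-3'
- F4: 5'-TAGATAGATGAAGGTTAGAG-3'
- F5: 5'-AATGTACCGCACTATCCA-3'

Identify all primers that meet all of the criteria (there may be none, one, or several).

F1 (19 nt, A=4 T=7 G=4 C=4): GC 8/19 = 42.1%, outside 44.5–55.7% ✗; longest run = 3 ✓; Tm = 64.9 + 41·(8 − 16.4)/19 = 46.8°C ✓; length 19 ✓ — fails.
F2 (19 nt, A=4 T=6 G=6 C=3): GC 9/19 = 47.4% ✓; longest run = 3 ✓; Tm = 64.9 + 41·(9 − 16.4)/19 = 48.9°C ✓; length 19 ✓ — passes.
F3 (22 nt, A=2 T=8 G=8 C=4): GC 12/22 = 54.5% ✓; longest run = 3 ✓; Tm = 64.9 + 41·(12 − 16.4)/22 = 56.7°C, outside 43.5–54.0°C ✗; length 22 ✓ — fails.
F4 (20 nt, A=8 T=5 G=7 C=0): GC 7/20 = 35.0%, outside 44.5–55.7% ✗; longest run = 2 ✓; Tm = 64.9 + 41·(7 − 16.4)/20 = 45.6°C ✓; length 20 ✓ — fails.
F5 (18 nt, A=6 T=4 G=2 C=6): GC 8/18 = 44.4%, outside 44.5–55.7% ✗; longest run = 2 ✓; Tm = 64.9 + 41·(8 − 16.4)/18 = 45.8°C ✓; length 18, outside 19–22 ✗ — fails.

F2 only.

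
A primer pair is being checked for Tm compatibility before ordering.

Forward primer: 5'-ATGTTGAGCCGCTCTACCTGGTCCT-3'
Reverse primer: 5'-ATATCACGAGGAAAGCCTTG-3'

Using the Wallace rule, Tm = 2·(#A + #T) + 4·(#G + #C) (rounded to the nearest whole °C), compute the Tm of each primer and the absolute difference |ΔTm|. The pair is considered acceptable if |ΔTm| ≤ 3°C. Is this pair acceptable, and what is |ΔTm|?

Forward: A=3 T=8 G=6 C=8 → Tm = 2·11 + 4·14 = 78°C.
Reverse: A=7 T=4 G=5 C=4 → Tm = 2·11 + 4·9 = 58°C.
|ΔTm| = |78 − 58| = 20°C, > 3°C.

|ΔTm| = 20°C; the pair is not acceptable.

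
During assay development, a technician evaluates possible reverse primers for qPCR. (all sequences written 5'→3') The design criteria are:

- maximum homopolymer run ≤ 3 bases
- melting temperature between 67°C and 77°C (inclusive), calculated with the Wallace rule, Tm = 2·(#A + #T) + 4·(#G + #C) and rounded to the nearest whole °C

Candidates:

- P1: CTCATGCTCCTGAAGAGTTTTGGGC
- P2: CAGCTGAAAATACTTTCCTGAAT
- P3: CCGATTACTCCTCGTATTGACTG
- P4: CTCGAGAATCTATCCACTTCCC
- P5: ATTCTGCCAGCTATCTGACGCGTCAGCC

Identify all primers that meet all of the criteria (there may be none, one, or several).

P3 only.

P1 (25 nt, A=4 T=8 G=7 C=6): longest run = 4, exceeds 3 ✗; Tm = 2·12 + 4·13 = 76°C ✓ — fails.
P2 (23 nt, A=8 T=7 G=3 C=5): longest run = 4, exceeds 3 ✗; Tm = 2·15 + 4·8 = 62°C, outside 67–77°C ✗ — fails.
P3 (23 nt, A=4 T=8 G=4 C=7): longest run = 2 ✓; Tm = 2·12 + 4·11 = 68°C ✓ — passes.
P4 (22 nt, A=5 T=6 G=2 C=9): longest run = 3 ✓; Tm = 2·11 + 4·11 = 66°C, outside 67–77°C ✗ — fails.
P5 (28 nt, A=5 T=7 G=6 C=10): longest run = 2 ✓; Tm = 2·12 + 4·16 = 88°C, outside 67–77°C ✗ — fails.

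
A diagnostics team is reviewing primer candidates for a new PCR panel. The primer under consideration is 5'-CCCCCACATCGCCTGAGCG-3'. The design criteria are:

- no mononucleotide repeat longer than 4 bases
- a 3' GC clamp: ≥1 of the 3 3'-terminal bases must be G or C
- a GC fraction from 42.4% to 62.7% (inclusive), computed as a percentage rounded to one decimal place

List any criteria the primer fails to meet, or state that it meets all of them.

Fails: homopolymer run, GC content.

Base counts: A=3, T=2, G=4, C=10 (length 19).
homopolymer run: longest run = 5, exceeds 4 ✗
GC clamp: 3' end GCG has 3 G/C ✓
GC content: GC 14/19 = 73.7%, outside 42.4–62.7% ✗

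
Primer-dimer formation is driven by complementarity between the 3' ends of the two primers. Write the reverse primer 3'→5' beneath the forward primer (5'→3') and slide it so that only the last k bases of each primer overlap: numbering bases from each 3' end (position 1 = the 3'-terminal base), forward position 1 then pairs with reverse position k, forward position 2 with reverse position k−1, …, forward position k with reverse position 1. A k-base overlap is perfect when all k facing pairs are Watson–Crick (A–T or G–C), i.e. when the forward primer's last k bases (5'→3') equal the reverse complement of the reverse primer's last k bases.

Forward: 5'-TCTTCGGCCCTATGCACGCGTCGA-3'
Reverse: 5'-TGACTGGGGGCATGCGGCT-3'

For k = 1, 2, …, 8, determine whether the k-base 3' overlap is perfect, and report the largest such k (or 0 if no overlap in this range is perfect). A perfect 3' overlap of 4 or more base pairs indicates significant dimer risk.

Last 8 bases (5'→3') — forward …CGCGTCGA, reverse …ATGCGGCT.
Reverse complement of the reverse primer's last 8 bases: AGCCGCAT; its first k bases are the reverse complement of the reverse primer's last k bases, so a perfect k-base overlap needs the forward primer's last k bases to equal them.
Comparing (forward last k vs required): k=1: A vs A ✓; k=2: GA vs AG ✗; k=3: CGA vs AGC ✗; k=4: TCGA vs AGCC ✗; k=5: GTCGA vs AGCCG ✗; k=6: CGTCGA vs AGCCGC ✗; k=7: GCGTCGA vs AGCCGCA ✗; k=8: CGCGTCGA vs AGCCGCAT ✗.
Only k = 1 is perfect, so the longest perfect 3' overlap is 1.

Longest perfect overlap: 1 complementary base pair; below the dimer-risk threshold (threshold 4).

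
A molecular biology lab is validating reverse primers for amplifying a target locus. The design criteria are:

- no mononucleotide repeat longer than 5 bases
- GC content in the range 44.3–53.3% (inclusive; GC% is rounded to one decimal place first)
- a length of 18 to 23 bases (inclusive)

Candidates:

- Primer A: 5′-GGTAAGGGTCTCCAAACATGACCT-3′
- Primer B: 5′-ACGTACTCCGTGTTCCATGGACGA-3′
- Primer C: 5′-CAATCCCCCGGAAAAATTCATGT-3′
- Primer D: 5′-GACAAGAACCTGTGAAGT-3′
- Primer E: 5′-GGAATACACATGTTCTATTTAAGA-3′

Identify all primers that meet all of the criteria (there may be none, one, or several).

Primer D only.

Primer A (24 nt, A=7 T=5 G=6 C=6): longest run = 3 ✓; GC 12/24 = 50.0% ✓; length 24, outside 18–23 ✗ — fails.
Primer B (24 nt, A=5 T=6 G=6 C=7): longest run = 2 ✓; GC 13/24 = 54.2%, outside 44.3–53.3% ✗; length 24, outside 18–23 ✗ — fails.
Primer C (23 nt, A=8 T=5 G=3 C=7): longest run = 5 ✓; GC 10/23 = 43.5%, outside 44.3–53.3% ✗; length 23 ✓ — fails.
Primer D (18 nt, A=7 T=3 G=5 C=3): longest run = 2 ✓; GC 8/18 = 44.4% ✓; length 18 ✓ — passes.
Primer E (24 nt, A=9 T=8 G=4 C=3): longest run = 3 ✓; GC 7/24 = 29.2%, outside 44.3–53.3% ✗; length 24, outside 18–23 ✗ — fails.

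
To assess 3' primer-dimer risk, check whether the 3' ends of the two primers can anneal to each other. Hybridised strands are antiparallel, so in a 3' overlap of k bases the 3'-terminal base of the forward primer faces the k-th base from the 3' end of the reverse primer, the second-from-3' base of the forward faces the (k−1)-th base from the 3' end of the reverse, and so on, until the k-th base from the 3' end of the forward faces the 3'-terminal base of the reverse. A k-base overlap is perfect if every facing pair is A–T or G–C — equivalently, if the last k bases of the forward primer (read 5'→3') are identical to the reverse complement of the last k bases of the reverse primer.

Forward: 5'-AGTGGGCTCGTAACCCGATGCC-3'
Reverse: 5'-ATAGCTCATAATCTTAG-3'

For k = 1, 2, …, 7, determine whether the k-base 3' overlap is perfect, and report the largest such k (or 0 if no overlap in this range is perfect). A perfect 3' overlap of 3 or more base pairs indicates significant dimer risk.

Longest perfect overlap: 1 complementary base pair; below the dimer-risk threshold (threshold 3).

Last 7 bases (5'→3') — forward …CGATGCC, reverse …ATCTTAG.
Reverse complement of the reverse primer's last 7 bases: CTAAGAT; its first k bases are the reverse complement of the reverse primer's last k bases, so a perfect k-base overlap needs the forward primer's last k bases to equal them.
Comparing (forward last k vs required): k=1: C vs C ✓; k=2: CC vs CT ✗; k=3: GCC vs CTA ✗; k=4: TGCC vs CTAA ✗; k=5: ATGCC vs CTAAG ✗; k=6: GATGCC vs CTAAGA ✗; k=7: CGATGCC vs CTAAGAT ✗.
Only k = 1 is perfect, so the longest perfect 3' overlap is 1.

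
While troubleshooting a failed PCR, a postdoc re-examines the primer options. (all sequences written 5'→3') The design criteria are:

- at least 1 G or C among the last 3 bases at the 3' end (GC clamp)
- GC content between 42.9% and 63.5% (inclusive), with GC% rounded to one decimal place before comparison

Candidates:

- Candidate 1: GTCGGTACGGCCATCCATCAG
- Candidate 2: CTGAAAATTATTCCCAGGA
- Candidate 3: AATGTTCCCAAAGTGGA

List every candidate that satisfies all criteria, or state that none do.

Candidate 1 (21 nt, A=4 T=4 G=6 C=7): 3' end CAG has 2 G/C ✓; GC 13/21 = 61.9% ✓ — passes.
Candidate 2 (19 nt, A=7 T=5 G=3 C=4): 3' end GGA has 2 G/C ✓; GC 7/19 = 36.8%, outside 42.9–63.5% ✗ — fails.
Candidate 3 (17 nt, A=6 T=4 G=4 C=3): 3' end GGA has 2 G/C ✓; GC 7/17 = 41.2%, outside 42.9–63.5% ✗ — fails.

Candidate 1 only.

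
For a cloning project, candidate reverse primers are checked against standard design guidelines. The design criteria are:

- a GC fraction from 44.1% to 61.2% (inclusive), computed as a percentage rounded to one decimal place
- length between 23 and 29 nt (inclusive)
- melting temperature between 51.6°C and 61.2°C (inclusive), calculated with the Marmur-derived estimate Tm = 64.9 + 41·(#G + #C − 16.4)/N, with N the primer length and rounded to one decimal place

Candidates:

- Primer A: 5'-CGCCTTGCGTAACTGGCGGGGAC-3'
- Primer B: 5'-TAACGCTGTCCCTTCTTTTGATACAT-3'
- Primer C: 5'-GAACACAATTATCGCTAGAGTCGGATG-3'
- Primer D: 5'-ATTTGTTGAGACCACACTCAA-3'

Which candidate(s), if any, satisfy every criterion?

Primer A (23 nt, A=3 T=4 G=9 C=7): GC 16/23 = 69.6%, outside 44.1–61.2% ✗; length 23 ✓; Tm = 64.9 + 41·(16 − 16.4)/23 = 64.2°C, outside 51.6–61.2°C ✗ — fails.
Primer B (26 nt, A=5 T=11 G=3 C=7): GC 10/26 = 38.5%, outside 44.1–61.2% ✗; length 26 ✓; Tm = 64.9 + 41·(10 − 16.4)/26 = 54.8°C ✓ — fails.
Primer C (27 nt, A=9 T=6 G=7 C=5): GC 12/27 = 44.4% ✓; length 27 ✓; Tm = 64.9 + 41·(12 − 16.4)/27 = 58.2°C ✓ — passes.
Primer D (21 nt, A=7 T=6 G=3 C=5): GC 8/21 = 38.1%, outside 44.1–61.2% ✗; length 21, outside 23–29 ✗; Tm = 64.9 + 41·(8 − 16.4)/21 = 48.5°C, outside 51.6–61.2°C ✗ — fails.

Primer C only.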